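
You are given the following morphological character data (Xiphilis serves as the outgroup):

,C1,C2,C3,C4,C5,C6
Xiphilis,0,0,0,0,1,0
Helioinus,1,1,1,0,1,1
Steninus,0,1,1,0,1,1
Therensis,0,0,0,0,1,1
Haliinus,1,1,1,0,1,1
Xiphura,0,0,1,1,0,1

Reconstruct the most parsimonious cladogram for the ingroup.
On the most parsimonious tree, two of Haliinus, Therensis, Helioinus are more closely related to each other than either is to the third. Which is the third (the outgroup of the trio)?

Character polarity is set by the outgroup: the derived state is whichever differs from the outgroup's state, so for C5 the derived state is '0', and for the remaining characters it is '1'.
C1: derived state '1' in Haliinus and Helioinus only — synapomorphy for {Haliinus, Helioinus}.
C2 (derived state '1') is shared by Haliinus, Helioinus, and Steninus — a synapomorphy uniting that clade.
Only Haliinus, Helioinus, Steninus, and Xiphura show the derived state '1' for C3, supporting them as a clade.
C4: derived state '1' in Xiphura only — an autapomorphy, so it tells us nothing about relationships among taxa.
C5 (derived state '0') is unique to Xiphura (autapomorphy; uninformative for grouping).
All ingroup taxa share the derived state '1' for C6; it defines the ingroup but does not resolve relationships within it.
Most parsimonious ingroup topology: ((((Helioinus,Haliinus),Steninus),Xiphura),Therensis).
Haliinus and Helioinus share a more recent common ancestor with each other than either does with Therensis, so Therensis is the least closely related of the three.

Therensis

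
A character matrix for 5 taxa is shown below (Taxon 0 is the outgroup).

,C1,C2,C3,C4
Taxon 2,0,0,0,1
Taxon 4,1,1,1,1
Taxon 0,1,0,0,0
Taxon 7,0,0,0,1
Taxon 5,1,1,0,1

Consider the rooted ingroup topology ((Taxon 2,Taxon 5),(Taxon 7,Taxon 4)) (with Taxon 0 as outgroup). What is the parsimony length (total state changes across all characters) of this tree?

Map each character onto ((Taxon 2,Taxon 5),(Taxon 7,Taxon 4)) (rooted by Taxon 0) and count the minimum state changes it requires (Fitch parsimony):
C1: 2; C2: 2; C3: 1; C4: 1.
Total tree length = 6.

6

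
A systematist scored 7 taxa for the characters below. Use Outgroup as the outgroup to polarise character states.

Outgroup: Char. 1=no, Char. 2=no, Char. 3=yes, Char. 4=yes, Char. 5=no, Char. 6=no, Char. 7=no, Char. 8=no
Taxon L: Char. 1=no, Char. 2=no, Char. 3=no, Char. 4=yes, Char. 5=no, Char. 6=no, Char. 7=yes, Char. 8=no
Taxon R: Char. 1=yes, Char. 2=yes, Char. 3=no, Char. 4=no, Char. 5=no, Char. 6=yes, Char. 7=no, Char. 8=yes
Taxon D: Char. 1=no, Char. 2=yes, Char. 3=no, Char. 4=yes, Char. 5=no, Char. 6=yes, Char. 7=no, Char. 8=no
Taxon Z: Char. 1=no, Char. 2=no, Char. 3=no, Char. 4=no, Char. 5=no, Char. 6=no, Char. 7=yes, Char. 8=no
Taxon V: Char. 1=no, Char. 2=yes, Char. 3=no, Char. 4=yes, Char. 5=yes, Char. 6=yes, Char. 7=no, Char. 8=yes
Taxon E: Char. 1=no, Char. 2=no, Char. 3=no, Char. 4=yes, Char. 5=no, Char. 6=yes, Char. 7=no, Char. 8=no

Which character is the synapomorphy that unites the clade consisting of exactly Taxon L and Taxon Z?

Character polarity is set by the outgroup: the derived state is whichever differs from the outgroup's state, so for Char. 3, Char. 4 the derived state is 'no', and for the remaining characters it is 'yes'.
Char. 1 (derived state 'yes') is unique to Taxon R (autapomorphy; uninformative for grouping).
Only Taxon D, Taxon R, and Taxon V show the derived state 'yes' for Char. 2, supporting them as a clade.
Char. 3 (derived state 'no') is shared by all ingroup taxa — unites the whole ingroup.
Char. 4 (state 'no') occurs in Taxon R and Taxon Z but conflicts with the nesting implied by the other characters — most parsimoniously interpreted as homoplasy.
Char. 5: derived state 'yes' in Taxon V only — an autapomorphy, so it tells us nothing about relationships among taxa.
Only Taxon D, Taxon E, Taxon R, and Taxon V show the derived state 'yes' for Char. 6, supporting them as a clade.
Char. 7: derived state 'yes' in Taxon L and Taxon Z only — synapomorphy for {Taxon L, Taxon Z}.
Only Taxon R and Taxon V show the derived state 'yes' for Char. 8, supporting them as a clade.
Most parsimonious ingroup topology: ((Taxon L,Taxon Z),(((Taxon V,Taxon R),Taxon D),Taxon E)).
The clade {Taxon L, Taxon Z} is supported by Char. 7: its derived state 'yes' occurs in exactly those taxa and in no other taxon (including the outgroup).

Char. 7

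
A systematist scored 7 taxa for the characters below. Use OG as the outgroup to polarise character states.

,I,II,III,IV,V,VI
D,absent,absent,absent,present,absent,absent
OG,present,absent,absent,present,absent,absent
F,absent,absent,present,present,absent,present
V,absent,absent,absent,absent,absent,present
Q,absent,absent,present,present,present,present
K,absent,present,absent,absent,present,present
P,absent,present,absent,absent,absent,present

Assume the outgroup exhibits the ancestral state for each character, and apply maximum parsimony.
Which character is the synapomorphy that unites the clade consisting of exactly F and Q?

III

Character polarity is set by the outgroup: the derived state is whichever differs from the outgroup's state, so for I, IV the derived state is 'absent', and for the remaining characters it is 'present'.
I (derived state 'absent') is shared by all ingroup taxa — unites the whole ingroup.
Only K and P show the derived state 'present' for II, supporting them as a clade.
Only F and Q show the derived state 'present' for III, supporting them as a clade.
Only K, P, and V show the derived state 'absent' for IV, supporting them as a clade.
V groups K and Q, which is incompatible with the clades supported by the remaining characters; treating it as convergent (homoplasy) costs fewer steps than any alternative tree.
VI: derived state 'present' in F, K, P, Q, and V only — synapomorphy for {F, K, P, Q, V}.
Most parsimonious ingroup topology: (((Q,F),((P,K),V)),D).
The clade {F, Q} is supported by III: its derived state 'present' occurs in exactly those taxa and in no other taxon (including the outgroup).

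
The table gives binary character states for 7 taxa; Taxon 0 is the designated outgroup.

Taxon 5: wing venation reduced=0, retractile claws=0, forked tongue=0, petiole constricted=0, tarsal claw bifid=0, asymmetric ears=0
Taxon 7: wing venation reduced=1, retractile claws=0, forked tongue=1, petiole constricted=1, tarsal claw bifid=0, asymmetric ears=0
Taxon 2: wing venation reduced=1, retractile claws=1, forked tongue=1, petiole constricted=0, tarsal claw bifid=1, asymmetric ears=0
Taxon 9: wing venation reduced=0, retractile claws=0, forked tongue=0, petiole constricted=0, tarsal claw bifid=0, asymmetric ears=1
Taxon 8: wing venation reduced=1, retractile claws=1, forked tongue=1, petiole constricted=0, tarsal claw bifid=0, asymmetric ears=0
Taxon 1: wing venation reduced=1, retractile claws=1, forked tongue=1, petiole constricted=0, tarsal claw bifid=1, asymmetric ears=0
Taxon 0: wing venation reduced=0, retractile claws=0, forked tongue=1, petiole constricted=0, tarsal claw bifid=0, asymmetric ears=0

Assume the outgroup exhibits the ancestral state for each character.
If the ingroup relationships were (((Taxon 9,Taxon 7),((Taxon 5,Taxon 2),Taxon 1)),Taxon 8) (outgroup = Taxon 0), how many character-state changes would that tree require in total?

12

Map each character onto (((Taxon 9,Taxon 7),((Taxon 5,Taxon 2),Taxon 1)),Taxon 8) (rooted by Taxon 0) and count the minimum state changes it requires (Fitch parsimony):
wing venation reduced: 3; retractile claws: 3; forked tongue: 2; petiole constricted: 1; tarsal claw bifid: 2; asymmetric ears: 1.
Total tree length = 12.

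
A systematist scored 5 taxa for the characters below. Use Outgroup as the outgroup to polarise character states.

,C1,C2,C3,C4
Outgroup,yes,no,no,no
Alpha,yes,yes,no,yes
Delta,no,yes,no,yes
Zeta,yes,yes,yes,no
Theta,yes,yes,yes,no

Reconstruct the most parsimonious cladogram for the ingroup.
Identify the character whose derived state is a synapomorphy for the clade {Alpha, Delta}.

C4

Character polarity is set by the outgroup: the derived state is whichever differs from the outgroup's state, so for C1 the derived state is 'no', and for the remaining characters it is 'yes'.
C1: derived state 'no' in Delta only — an autapomorphy, so it tells us nothing about relationships among taxa.
C2 (derived state 'yes') is shared by all ingroup taxa — unites the whole ingroup.
Only Theta and Zeta show the derived state 'yes' for C3, supporting them as a clade.
C4: derived state 'yes' in Alpha and Delta only — synapomorphy for {Alpha, Delta}.
Most parsimonious ingroup topology: ((Alpha,Delta),(Zeta,Theta)).
The clade {Alpha, Delta} is supported by C4: its derived state 'yes' occurs in exactly those taxa and in no other taxon (including the outgroup).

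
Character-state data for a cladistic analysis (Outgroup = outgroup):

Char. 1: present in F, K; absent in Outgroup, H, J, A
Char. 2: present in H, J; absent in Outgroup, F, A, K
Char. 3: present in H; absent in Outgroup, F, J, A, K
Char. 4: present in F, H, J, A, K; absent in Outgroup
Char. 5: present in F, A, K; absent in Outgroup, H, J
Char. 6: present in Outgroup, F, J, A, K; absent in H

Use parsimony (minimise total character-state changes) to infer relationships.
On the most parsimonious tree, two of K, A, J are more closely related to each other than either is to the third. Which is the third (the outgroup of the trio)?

J

Character polarity is set by the outgroup: the derived state is whichever differs from the outgroup's state, so for Char. 6 the derived state is 'absent', and for the remaining characters it is 'present'.
Char. 1 (derived state 'present') is shared by F and K — a synapomorphy uniting that clade.
Char. 2: derived state 'present' in H and J only — synapomorphy for {H, J}.
Char. 3: derived state 'present' in H only — an autapomorphy, so it tells us nothing about relationships among taxa.
All ingroup taxa share the derived state 'present' for Char. 4; it defines the ingroup but does not resolve relationships within it.
Only A, F, and K show the derived state 'present' for Char. 5, supporting them as a clade.
Char. 6: derived state 'absent' in H only — an autapomorphy, so it tells us nothing about relationships among taxa.
Most parsimonious ingroup topology: (((F,K),A),(H,J)).
K and A share a more recent common ancestor with each other than either does with J, so J is the least closely related of the three.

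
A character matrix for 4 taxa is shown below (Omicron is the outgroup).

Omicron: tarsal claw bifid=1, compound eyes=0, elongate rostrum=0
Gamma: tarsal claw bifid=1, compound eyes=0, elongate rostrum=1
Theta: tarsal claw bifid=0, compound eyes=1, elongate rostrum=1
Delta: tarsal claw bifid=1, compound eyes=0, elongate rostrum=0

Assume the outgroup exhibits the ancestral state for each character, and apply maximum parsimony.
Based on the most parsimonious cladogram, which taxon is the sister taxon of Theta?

Gamma

Character polarity is set by the outgroup: the derived state is whichever differs from the outgroup's state, so for tarsal claw bifid the derived state is '0', and for the remaining characters it is '1'.
tarsal claw bifid: derived state '0' in Theta only — an autapomorphy, so it tells us nothing about relationships among taxa.
compound eyes: derived state '1' in Theta only — an autapomorphy, so it tells us nothing about relationships among taxa.
elongate rostrum (derived state '1') is shared by Gamma and Theta — a synapomorphy uniting that clade.
Most parsimonious ingroup topology: ((Gamma,Theta),Delta).
Theta and Gamma form a cherry on this tree, so they are sister taxa.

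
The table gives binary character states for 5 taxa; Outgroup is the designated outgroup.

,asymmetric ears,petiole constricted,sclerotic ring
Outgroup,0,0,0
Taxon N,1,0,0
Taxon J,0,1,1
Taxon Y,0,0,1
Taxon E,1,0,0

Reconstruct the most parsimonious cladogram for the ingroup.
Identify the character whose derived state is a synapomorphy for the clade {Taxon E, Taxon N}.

asymmetric ears

The outgroup has state '0' for every character, so '1' is the derived state throughout.
asymmetric ears: derived state '1' in Taxon E and Taxon N only — synapomorphy for {Taxon E, Taxon N}.
petiole constricted (derived state '1') is unique to Taxon J (autapomorphy; uninformative for grouping).
sclerotic ring (derived state '1') is shared by Taxon J and Taxon Y — a synapomorphy uniting that clade.
Most parsimonious ingroup topology: ((Taxon N,Taxon E),(Taxon J,Taxon Y)).
The clade {Taxon E, Taxon N} is supported by asymmetric ears: its derived state '1' occurs in exactly those taxa and in no other taxon (including the outgroup).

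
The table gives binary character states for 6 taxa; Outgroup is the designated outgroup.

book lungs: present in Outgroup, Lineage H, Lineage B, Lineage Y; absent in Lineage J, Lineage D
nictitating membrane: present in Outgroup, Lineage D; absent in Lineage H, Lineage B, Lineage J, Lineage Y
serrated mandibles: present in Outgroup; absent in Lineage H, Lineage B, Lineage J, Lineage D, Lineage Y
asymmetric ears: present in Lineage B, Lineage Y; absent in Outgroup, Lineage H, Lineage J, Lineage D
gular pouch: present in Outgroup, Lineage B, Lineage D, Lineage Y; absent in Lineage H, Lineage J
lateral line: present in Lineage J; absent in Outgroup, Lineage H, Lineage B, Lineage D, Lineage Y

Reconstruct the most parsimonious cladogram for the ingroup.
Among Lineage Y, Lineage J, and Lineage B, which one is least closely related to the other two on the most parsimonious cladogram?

Lineage J

Character polarity is set by the outgroup: the derived state is whichever differs from the outgroup's state, so for book lungs, nictitating membrane, serrated mandibles, gular pouch the derived state is 'absent', and for the remaining characters it is 'present'.
book lungs (state 'absent') occurs in Lineage D and Lineage J but conflicts with the nesting implied by the other characters — most parsimoniously interpreted as homoplasy.
nictitating membrane (derived state 'absent') is shared by Lineage B, Lineage H, Lineage J, and Lineage Y — a synapomorphy uniting that clade.
serrated mandibles (derived state 'absent') is shared by all ingroup taxa — unites the whole ingroup.
asymmetric ears (derived state 'present') is shared by Lineage B and Lineage Y — a synapomorphy uniting that clade.
Only Lineage H and Lineage J show the derived state 'absent' for gular pouch, supporting them as a clade.
lateral line (derived state 'present') is unique to Lineage J (autapomorphy; uninformative for grouping).
Most parsimonious ingroup topology: (((Lineage H,Lineage J),(Lineage B,Lineage Y)),Lineage D).
Lineage Y and Lineage B share a more recent common ancestor with each other than either does with Lineage J, so Lineage J is the least closely related of the three.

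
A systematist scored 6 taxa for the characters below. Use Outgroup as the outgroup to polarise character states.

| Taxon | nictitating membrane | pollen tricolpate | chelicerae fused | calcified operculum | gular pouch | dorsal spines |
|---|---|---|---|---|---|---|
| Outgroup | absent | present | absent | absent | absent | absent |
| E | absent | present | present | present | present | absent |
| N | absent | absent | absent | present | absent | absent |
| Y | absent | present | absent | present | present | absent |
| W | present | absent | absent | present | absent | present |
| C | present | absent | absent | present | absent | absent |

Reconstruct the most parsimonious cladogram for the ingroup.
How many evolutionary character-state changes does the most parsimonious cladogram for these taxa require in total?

Character polarity is set by the outgroup: the derived state is whichever differs from the outgroup's state, so for pollen tricolpate the derived state is 'absent', and for the remaining characters it is 'present'.
Only C and W show the derived state 'present' for nictitating membrane, supporting them as a clade.
pollen tricolpate: derived state 'absent' in C, N, and W only — synapomorphy for {C, N, W}.
chelicerae fused: derived state 'present' in E only — an autapomorphy, so it tells us nothing about relationships among taxa.
calcified operculum (derived state 'present') is shared by all ingroup taxa — unites the whole ingroup.
gular pouch: derived state 'present' in E and Y only — synapomorphy for {E, Y}.
dorsal spines (derived state 'present') is unique to W (autapomorphy; uninformative for grouping).
Most parsimonious ingroup topology: ((E,Y),(N,(W,C))).
Changes per character on this tree: nictitating membrane: 1; pollen tricolpate: 1; chelicerae fused: 1; calcified operculum: 1; gular pouch: 1; dorsal spines: 1.
Total = 6.

6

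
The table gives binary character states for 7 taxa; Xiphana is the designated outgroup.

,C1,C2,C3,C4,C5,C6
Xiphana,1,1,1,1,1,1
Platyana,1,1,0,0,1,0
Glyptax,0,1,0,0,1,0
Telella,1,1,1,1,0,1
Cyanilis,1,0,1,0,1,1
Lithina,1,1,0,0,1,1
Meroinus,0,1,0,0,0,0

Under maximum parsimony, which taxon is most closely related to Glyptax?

The outgroup has state '1' for every character, so '0' is the derived state throughout.
C1 (derived state '0') is shared by Glyptax and Meroinus — a synapomorphy uniting that clade.
C2: derived state '0' in Cyanilis only — an autapomorphy, so it tells us nothing about relationships among taxa.
C3: derived state '0' in Glyptax, Lithina, Meroinus, and Platyana only — synapomorphy for {Glyptax, Lithina, Meroinus, Platyana}.
C4: derived state '0' in Cyanilis, Glyptax, Lithina, Meroinus, and Platyana only — synapomorphy for {Cyanilis, Glyptax, Lithina, Meroinus, Platyana}.
C5 (state '0') occurs in Meroinus and Telella but conflicts with the nesting implied by the other characters — most parsimoniously interpreted as homoplasy.
Only Glyptax, Meroinus, and Platyana show the derived state '0' for C6, supporting them as a clade.
Most parsimonious ingroup topology: ((((Platyana,(Glyptax,Meroinus)),Lithina),Cyanilis),Telella).
Glyptax and Meroinus form a cherry on this tree, so they are sister taxa.

Meroinus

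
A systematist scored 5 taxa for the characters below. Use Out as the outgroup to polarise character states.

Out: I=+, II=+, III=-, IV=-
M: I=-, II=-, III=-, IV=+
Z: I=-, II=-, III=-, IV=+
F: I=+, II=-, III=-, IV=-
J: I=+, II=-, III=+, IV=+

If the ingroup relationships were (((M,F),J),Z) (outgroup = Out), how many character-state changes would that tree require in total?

6

Map each character onto (((M,F),J),Z) (rooted by Out) and count the minimum state changes it requires (Fitch parsimony):
I: 2; II: 1; III: 1; IV: 2.
Total tree length = 6.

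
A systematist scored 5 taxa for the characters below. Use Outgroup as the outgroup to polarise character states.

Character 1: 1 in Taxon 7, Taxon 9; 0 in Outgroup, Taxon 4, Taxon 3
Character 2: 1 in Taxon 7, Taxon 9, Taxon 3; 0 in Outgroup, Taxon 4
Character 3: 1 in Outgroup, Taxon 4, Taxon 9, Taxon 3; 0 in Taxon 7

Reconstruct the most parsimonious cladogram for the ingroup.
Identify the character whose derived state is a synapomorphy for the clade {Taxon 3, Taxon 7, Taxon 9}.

Character 2

Character polarity is set by the outgroup: the derived state is whichever differs from the outgroup's state, so for Character 3 the derived state is '0', and for the remaining characters it is '1'.
Only Taxon 7 and Taxon 9 show the derived state '1' for Character 1, supporting them as a clade.
Character 2 (derived state '1') is shared by Taxon 3, Taxon 7, and Taxon 9 — a synapomorphy uniting that clade.
Character 3 (derived state '0') is unique to Taxon 7 (autapomorphy; uninformative for grouping).
Most parsimonious ingroup topology: (((Taxon 7,Taxon 9),Taxon 3),Taxon 4).
The clade {Taxon 3, Taxon 7, Taxon 9} is supported by Character 2: its derived state '1' occurs in exactly those taxa and in no other taxon (including the outgroup).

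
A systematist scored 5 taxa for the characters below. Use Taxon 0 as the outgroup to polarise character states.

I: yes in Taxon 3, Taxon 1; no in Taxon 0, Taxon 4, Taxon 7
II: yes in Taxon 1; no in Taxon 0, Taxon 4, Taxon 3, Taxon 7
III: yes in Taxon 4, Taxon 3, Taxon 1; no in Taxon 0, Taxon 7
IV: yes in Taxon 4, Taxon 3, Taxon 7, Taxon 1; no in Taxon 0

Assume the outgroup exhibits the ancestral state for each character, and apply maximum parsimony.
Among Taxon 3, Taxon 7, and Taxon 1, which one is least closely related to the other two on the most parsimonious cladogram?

The outgroup has state 'no' for every character, so 'yes' is the derived state throughout.
I: derived state 'yes' in Taxon 1 and Taxon 3 only — synapomorphy for {Taxon 1, Taxon 3}.
II (derived state 'yes') is unique to Taxon 1 (autapomorphy; uninformative for grouping).
III: derived state 'yes' in Taxon 1, Taxon 3, and Taxon 4 only — synapomorphy for {Taxon 1, Taxon 3, Taxon 4}.
IV (derived state 'yes') is shared by all ingroup taxa — unites the whole ingroup.
Most parsimonious ingroup topology: ((Taxon 4,(Taxon 3,Taxon 1)),Taxon 7).
Taxon 1 and Taxon 3 share a more recent common ancestor with each other than either does with Taxon 7, so Taxon 7 is the least closely related of the three.

Taxon 7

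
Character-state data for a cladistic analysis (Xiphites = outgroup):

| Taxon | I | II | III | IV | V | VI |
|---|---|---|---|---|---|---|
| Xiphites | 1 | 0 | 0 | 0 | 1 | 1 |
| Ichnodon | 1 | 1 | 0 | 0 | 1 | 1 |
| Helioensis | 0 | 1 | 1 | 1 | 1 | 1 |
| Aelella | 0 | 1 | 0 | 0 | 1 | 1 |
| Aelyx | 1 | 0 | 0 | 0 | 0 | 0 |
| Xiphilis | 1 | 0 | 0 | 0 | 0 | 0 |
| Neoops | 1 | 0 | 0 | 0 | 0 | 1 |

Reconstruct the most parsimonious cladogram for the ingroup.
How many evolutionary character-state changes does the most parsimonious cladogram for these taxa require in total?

6

Character polarity is set by the outgroup: the derived state is whichever differs from the outgroup's state, so for I, V, VI the derived state is '0', and for the remaining characters it is '1'.
I (derived state '0') is shared by Aelella and Helioensis — a synapomorphy uniting that clade.
II: derived state '1' in Aelella, Helioensis, and Ichnodon only — synapomorphy for {Aelella, Helioensis, Ichnodon}.
III (derived state '1') is unique to Helioensis (autapomorphy; uninformative for grouping).
IV (derived state '1') is unique to Helioensis (autapomorphy; uninformative for grouping).
V (derived state '0') is shared by Aelyx, Neoops, and Xiphilis — a synapomorphy uniting that clade.
VI (derived state '0') is shared by Aelyx and Xiphilis — a synapomorphy uniting that clade.
Most parsimonious ingroup topology: ((Ichnodon,(Helioensis,Aelella)),((Aelyx,Xiphilis),Neoops)).
Changes per character on this tree: I: 1; II: 1; III: 1; IV: 1; V: 1; VI: 1.
Total = 6.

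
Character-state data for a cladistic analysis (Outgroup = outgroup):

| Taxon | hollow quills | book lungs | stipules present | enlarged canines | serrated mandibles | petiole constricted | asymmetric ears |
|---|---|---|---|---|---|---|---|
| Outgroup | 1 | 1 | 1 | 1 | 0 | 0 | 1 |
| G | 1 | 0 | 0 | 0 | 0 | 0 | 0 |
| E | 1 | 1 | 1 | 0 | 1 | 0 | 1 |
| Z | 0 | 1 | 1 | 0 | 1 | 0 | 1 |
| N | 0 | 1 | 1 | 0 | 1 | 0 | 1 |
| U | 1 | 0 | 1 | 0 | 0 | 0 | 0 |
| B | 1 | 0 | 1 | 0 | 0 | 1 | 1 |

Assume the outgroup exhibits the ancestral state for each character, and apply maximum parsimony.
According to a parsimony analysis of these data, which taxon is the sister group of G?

Character polarity is set by the outgroup: the derived state is whichever differs from the outgroup's state, so for hollow quills, book lungs, stipules present, enlarged canines, asymmetric ears the derived state is '0', and for the remaining characters it is '1'.
hollow quills (derived state '0') is shared by N and Z — a synapomorphy uniting that clade.
book lungs (derived state '0') is shared by B, G, and U — a synapomorphy uniting that clade.
stipules present: derived state '0' in G only — an autapomorphy, so it tells us nothing about relationships among taxa.
enlarged canines (derived state '0') is shared by all ingroup taxa — unites the whole ingroup.
Only E, N, and Z show the derived state '1' for serrated mandibles, supporting them as a clade.
petiole constricted (derived state '1') is unique to B (autapomorphy; uninformative for grouping).
Only G and U show the derived state '0' for asymmetric ears, supporting them as a clade.
Most parsimonious ingroup topology: (((G,U),B),(E,(Z,N))).
G and U form a cherry on this tree, so they are sister taxa.

U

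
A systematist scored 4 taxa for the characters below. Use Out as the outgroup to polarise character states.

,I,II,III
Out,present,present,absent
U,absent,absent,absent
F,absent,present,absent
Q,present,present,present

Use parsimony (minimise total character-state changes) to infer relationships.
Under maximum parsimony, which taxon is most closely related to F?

Character polarity is set by the outgroup: the derived state is whichever differs from the outgroup's state, so for I, II the derived state is 'absent', and for the remaining characters it is 'present'.
I: derived state 'absent' in F and U only — synapomorphy for {F, U}.
II (derived state 'absent') is unique to U (autapomorphy; uninformative for grouping).
III: derived state 'present' in Q only — an autapomorphy, so it tells us nothing about relationships among taxa.
Most parsimonious ingroup topology: ((U,F),Q).
F and U form a cherry on this tree, so they are sister taxa.

U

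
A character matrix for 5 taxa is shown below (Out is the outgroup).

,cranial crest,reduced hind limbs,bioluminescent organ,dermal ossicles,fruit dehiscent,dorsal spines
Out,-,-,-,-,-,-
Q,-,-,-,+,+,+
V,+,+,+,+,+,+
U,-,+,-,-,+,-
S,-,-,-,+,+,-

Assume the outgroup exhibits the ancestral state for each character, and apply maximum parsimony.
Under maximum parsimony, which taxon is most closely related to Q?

The outgroup has state '-' for every character, so '+' is the derived state throughout.
cranial crest: derived state '+' in V only — an autapomorphy, so it tells us nothing about relationships among taxa.
reduced hind limbs (state '+') occurs in U and V but conflicts with the nesting implied by the other characters — most parsimoniously interpreted as homoplasy.
bioluminescent organ: derived state '+' in V only — an autapomorphy, so it tells us nothing about relationships among taxa.
dermal ossicles: derived state '+' in Q, S, and V only — synapomorphy for {Q, S, V}.
fruit dehiscent (derived state '+') is shared by all ingroup taxa — unites the whole ingroup.
dorsal spines (derived state '+') is shared by Q and V — a synapomorphy uniting that clade.
Most parsimonious ingroup topology: (((Q,V),S),U).
Q and V form a cherry on this tree, so they are sister taxa.

V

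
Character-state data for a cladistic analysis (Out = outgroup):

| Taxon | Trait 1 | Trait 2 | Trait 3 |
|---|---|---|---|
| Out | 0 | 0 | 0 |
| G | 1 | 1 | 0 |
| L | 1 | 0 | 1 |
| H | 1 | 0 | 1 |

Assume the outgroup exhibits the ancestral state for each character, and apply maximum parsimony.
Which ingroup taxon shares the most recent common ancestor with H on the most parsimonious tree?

L

The outgroup has state '0' for every character, so '1' is the derived state throughout.
All ingroup taxa share the derived state '1' for Trait 1; it defines the ingroup but does not resolve relationships within it.
Trait 2: derived state '1' in G only — an autapomorphy, so it tells us nothing about relationships among taxa.
Trait 3 (derived state '1') is shared by H and L — a synapomorphy uniting that clade.
Most parsimonious ingroup topology: ((L,H),G).
H and L form a cherry on this tree, so they are sister taxa.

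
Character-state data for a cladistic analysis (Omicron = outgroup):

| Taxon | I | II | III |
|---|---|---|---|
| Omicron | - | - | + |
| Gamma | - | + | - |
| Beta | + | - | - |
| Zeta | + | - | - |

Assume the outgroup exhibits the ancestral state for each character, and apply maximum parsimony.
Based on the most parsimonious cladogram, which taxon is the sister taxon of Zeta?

Character polarity is set by the outgroup: the derived state is whichever differs from the outgroup's state, so for III the derived state is '-', and for the remaining characters it is '+'.
I: derived state '+' in Beta and Zeta only — synapomorphy for {Beta, Zeta}.
II: derived state '+' in Gamma only — an autapomorphy, so it tells us nothing about relationships among taxa.
All ingroup taxa share the derived state '-' for III; it defines the ingroup but does not resolve relationships within it.
Most parsimonious ingroup topology: (Gamma,(Beta,Zeta)).
Zeta and Beta form a cherry on this tree, so they are sister taxa.

Beta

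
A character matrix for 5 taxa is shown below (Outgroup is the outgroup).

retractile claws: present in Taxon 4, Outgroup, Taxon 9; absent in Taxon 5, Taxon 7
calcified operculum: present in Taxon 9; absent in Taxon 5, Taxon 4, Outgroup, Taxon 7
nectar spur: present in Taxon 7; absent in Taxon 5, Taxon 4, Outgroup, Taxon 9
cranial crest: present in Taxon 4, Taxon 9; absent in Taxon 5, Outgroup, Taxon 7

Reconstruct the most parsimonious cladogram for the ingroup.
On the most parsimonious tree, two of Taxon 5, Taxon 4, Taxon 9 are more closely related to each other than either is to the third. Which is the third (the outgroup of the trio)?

Taxon 5

Character polarity is set by the outgroup: the derived state is whichever differs from the outgroup's state, so for retractile claws the derived state is 'absent', and for the remaining characters it is 'present'.
retractile claws (derived state 'absent') is shared by Taxon 5 and Taxon 7 — a synapomorphy uniting that clade.
calcified operculum (derived state 'present') is unique to Taxon 9 (autapomorphy; uninformative for grouping).
nectar spur (derived state 'present') is unique to Taxon 7 (autapomorphy; uninformative for grouping).
cranial crest (derived state 'present') is shared by Taxon 4 and Taxon 9 — a synapomorphy uniting that clade.
Most parsimonious ingroup topology: ((Taxon 9,Taxon 4),(Taxon 5,Taxon 7)).
Taxon 4 and Taxon 9 share a more recent common ancestor with each other than either does with Taxon 5, so Taxon 5 is the least closely related of the three.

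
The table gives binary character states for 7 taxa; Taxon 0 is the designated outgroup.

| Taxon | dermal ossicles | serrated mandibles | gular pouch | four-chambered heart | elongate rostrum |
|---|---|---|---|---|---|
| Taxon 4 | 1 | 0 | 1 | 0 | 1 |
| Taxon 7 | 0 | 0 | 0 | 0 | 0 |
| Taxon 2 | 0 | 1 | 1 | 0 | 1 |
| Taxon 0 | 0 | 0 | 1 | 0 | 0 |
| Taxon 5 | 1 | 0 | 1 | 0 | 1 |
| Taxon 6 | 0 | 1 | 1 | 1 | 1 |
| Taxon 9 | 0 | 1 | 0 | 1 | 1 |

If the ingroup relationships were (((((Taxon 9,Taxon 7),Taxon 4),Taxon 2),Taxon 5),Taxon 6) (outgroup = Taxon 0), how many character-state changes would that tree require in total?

Map each character onto (((((Taxon 9,Taxon 7),Taxon 4),Taxon 2),Taxon 5),Taxon 6) (rooted by Taxon 0) and count the minimum state changes it requires (Fitch parsimony):
dermal ossicles: 2; serrated mandibles: 3; gular pouch: 1; four-chambered heart: 2; elongate rostrum: 2.
Total tree length = 10.

10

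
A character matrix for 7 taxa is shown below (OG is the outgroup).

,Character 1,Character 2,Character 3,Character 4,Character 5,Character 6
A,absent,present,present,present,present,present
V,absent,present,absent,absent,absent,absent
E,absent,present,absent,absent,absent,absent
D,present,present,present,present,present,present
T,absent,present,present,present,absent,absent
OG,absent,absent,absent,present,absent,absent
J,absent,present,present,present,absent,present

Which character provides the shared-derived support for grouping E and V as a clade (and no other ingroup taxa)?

Character polarity is set by the outgroup: the derived state is whichever differs from the outgroup's state, so for Character 4 the derived state is 'absent', and for the remaining characters it is 'present'.
Character 1 (derived state 'present') is unique to D (autapomorphy; uninformative for grouping).
Character 2 (derived state 'present') is shared by all ingroup taxa — unites the whole ingroup.
Character 3: derived state 'present' in A, D, J, and T only — synapomorphy for {A, D, J, T}.
Only E and V show the derived state 'absent' for Character 4, supporting them as a clade.
Character 5 (derived state 'present') is shared by A and D — a synapomorphy uniting that clade.
Character 6 (derived state 'present') is shared by A, D, and J — a synapomorphy uniting that clade.
Most parsimonious ingroup topology: ((T,((A,D),J)),(E,V)).
The clade {E, V} is supported by Character 4: its derived state 'absent' occurs in exactly those taxa and in no other taxon (including the outgroup).

Character 4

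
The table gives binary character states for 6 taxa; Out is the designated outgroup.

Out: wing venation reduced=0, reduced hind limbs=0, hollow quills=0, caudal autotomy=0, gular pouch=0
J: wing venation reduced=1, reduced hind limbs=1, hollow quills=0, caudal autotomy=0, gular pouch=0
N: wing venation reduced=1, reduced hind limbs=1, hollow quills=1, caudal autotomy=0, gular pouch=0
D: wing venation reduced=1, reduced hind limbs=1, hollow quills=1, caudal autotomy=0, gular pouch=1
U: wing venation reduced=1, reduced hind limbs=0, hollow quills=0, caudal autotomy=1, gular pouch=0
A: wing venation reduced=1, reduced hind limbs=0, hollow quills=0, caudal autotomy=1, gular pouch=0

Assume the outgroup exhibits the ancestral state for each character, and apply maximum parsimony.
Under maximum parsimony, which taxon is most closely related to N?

D

The outgroup has state '0' for every character, so '1' is the derived state throughout.
All ingroup taxa share the derived state '1' for wing venation reduced; it defines the ingroup but does not resolve relationships within it.
reduced hind limbs: derived state '1' in D, J, and N only — synapomorphy for {D, J, N}.
hollow quills: derived state '1' in D and N only — synapomorphy for {D, N}.
Only A and U show the derived state '1' for caudal autotomy, supporting them as a clade.
gular pouch: derived state '1' in D only — an autapomorphy, so it tells us nothing about relationships among taxa.
Most parsimonious ingroup topology: ((J,(N,D)),(U,A)).
N and D form a cherry on this tree, so they are sister taxa.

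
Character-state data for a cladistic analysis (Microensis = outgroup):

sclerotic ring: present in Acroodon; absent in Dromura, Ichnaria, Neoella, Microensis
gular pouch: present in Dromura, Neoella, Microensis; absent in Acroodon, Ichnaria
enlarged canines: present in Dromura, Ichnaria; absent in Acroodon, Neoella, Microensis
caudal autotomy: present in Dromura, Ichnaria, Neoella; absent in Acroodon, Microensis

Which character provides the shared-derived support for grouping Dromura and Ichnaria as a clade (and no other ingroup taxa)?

Character polarity is set by the outgroup: the derived state is whichever differs from the outgroup's state, so for gular pouch the derived state is 'absent', and for the remaining characters it is 'present'.
sclerotic ring: derived state 'present' in Acroodon only — an autapomorphy, so it tells us nothing about relationships among taxa.
gular pouch groups Acroodon and Ichnaria, which is incompatible with the clades supported by the remaining characters; treating it as convergent (homoplasy) costs fewer steps than any alternative tree.
enlarged canines: derived state 'present' in Dromura and Ichnaria only — synapomorphy for {Dromura, Ichnaria}.
caudal autotomy: derived state 'present' in Dromura, Ichnaria, and Neoella only — synapomorphy for {Dromura, Ichnaria, Neoella}.
Most parsimonious ingroup topology: (((Dromura,Ichnaria),Neoella),Acroodon).
The clade {Dromura, Ichnaria} is supported by enlarged canines: its derived state 'present' occurs in exactly those taxa and in no other taxon (including the outgroup).

enlarged canines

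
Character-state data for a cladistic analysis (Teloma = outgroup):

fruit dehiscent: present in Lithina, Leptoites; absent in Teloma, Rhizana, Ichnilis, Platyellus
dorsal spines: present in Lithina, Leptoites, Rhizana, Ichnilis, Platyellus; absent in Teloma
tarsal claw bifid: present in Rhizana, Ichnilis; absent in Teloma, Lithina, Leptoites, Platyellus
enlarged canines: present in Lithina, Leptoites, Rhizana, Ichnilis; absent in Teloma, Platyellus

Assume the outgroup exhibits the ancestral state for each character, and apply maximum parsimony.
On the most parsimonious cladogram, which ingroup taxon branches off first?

Platyellus

The outgroup has state 'absent' for every character, so 'present' is the derived state throughout.
Only Leptoites and Lithina show the derived state 'present' for fruit dehiscent, supporting them as a clade.
dorsal spines (derived state 'present') is shared by all ingroup taxa — unites the whole ingroup.
tarsal claw bifid (derived state 'present') is shared by Ichnilis and Rhizana — a synapomorphy uniting that clade.
enlarged canines (derived state 'present') is shared by Ichnilis, Leptoites, Lithina, and Rhizana — a synapomorphy uniting that clade.
Most parsimonious ingroup topology: (((Lithina,Leptoites),(Rhizana,Ichnilis)),Platyellus).
Platyellus is sister to the clade containing all other ingroup taxa, so it is the earliest-diverging (most basal) ingroup lineage.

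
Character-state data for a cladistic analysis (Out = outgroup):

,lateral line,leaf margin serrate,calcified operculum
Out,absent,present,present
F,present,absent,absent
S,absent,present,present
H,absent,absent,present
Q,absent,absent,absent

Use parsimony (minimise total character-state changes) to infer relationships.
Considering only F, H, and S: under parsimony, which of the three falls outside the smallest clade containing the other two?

S

Character polarity is set by the outgroup: the derived state is whichever differs from the outgroup's state, so for leaf margin serrate, calcified operculum the derived state is 'absent', and for the remaining characters it is 'present'.
lateral line: derived state 'present' in F only — an autapomorphy, so it tells us nothing about relationships among taxa.
leaf margin serrate: derived state 'absent' in F, H, and Q only — synapomorphy for {F, H, Q}.
Only F and Q show the derived state 'absent' for calcified operculum, supporting them as a clade.
Most parsimonious ingroup topology: (((F,Q),H),S).
F and H share a more recent common ancestor with each other than either does with S, so S is the least closely related of the three.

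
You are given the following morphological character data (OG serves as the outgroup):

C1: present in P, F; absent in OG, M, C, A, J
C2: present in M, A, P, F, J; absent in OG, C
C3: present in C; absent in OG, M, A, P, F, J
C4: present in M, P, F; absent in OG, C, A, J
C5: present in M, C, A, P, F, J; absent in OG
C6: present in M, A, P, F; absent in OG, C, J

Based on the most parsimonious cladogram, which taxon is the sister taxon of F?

P

The outgroup has state 'absent' for every character, so 'present' is the derived state throughout.
C1: derived state 'present' in F and P only — synapomorphy for {F, P}.
Only A, F, J, M, and P show the derived state 'present' for C2, supporting them as a clade.
C3 (derived state 'present') is unique to C (autapomorphy; uninformative for grouping).
Only F, M, and P show the derived state 'present' for C4, supporting them as a clade.
C5 (derived state 'present') is shared by all ingroup taxa — unites the whole ingroup.
Only A, F, M, and P show the derived state 'present' for C6, supporting them as a clade.
Most parsimonious ingroup topology: ((((M,(P,F)),A),J),C).
F and P form a cherry on this tree, so they are sister taxa.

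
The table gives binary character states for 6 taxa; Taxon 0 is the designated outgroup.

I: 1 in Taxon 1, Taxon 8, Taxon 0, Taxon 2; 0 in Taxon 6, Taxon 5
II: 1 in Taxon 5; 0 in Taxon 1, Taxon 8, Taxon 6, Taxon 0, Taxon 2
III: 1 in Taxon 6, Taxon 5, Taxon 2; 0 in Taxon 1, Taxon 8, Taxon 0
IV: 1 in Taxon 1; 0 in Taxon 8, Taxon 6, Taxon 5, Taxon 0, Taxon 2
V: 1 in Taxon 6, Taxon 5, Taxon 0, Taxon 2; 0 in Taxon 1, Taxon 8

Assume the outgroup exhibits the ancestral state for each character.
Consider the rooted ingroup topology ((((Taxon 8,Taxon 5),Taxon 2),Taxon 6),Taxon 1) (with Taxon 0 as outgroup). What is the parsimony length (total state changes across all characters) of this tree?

Map each character onto ((((Taxon 8,Taxon 5),Taxon 2),Taxon 6),Taxon 1) (rooted by Taxon 0) and count the minimum state changes it requires (Fitch parsimony):
I: 2; II: 1; III: 2; IV: 1; V: 2.
Total tree length = 8.

8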